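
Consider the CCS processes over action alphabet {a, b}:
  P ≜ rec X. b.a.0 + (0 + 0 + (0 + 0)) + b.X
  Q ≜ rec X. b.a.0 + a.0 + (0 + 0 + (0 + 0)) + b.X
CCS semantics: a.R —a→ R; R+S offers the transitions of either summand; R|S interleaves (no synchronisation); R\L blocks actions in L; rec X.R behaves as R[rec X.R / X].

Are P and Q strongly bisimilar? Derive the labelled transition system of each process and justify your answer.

LTS(P): 3 reachable states
  m0 = rec X. b.a.0 + (0 + 0 + (0 + 0)) + b.X → ··b··> m0, ··b··> m1
  m1 = a.0 → ··a··> m2
  m2 = 0 → deadlocked
LTS(Q): 3 reachable states
  n0 = rec X. b.a.0 + a.0 + (0 + 0 + (0 + 0)) + b.X → ··a··> n1, ··b··> n0, ··b··> n2
  n1 = 0 → deadlocked
  n2 = a.0 → ··a··> n1
Coarsest stable partition (strong bisimilarity classes):
  B0 = {m0}
  B1 = {m1, n2}
  B2 = {m2, n1}
  B3 = {n0}
m0 ∈ B0, n0 ∈ B3 → different blocks

not bisimilar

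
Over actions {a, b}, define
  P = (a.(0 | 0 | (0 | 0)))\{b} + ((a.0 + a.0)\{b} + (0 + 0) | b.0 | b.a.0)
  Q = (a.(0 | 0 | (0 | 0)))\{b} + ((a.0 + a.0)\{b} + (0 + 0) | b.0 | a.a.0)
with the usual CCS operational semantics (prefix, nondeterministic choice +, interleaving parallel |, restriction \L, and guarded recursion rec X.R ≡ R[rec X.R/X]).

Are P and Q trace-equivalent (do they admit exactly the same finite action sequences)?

trace-distinct — witness ⟨bb⟩

Reachable graph of P (8 states):
  s0 = (a.(0 | 0 | (0 | 0)))\{b} + ((a.0 + a.0)\{b} + (0 + 0) | b.0 | b.a.0) | --a--▸ s1, --a--▸ s2, --b--▸ s3, --b--▸ s4
  s1 = (0 | 0 | (0 | 0))\{b} | ∅
  s2 = 0\{b} | ∅
  s3 = (0 + 0) | 0 | b.a.0 | --b--▸ s5
  s4 = (0 + 0) | b.0 | a.0 | --a--▸ s6, --b--▸ s5
  s5 = (0 + 0) | 0 | a.0 | --a--▸ s7
  s6 = (0 + 0) | b.0 | 0 | --b--▸ s7
  s7 = (0 + 0) | 0 | 0 | ∅
Reachable graph of Q (8 states):
  t0 = (a.(0 | 0 | (0 | 0)))\{b} + ((a.0 + a.0)\{b} + (0 + 0) | b.0 | a.a.0) | --a--▸ t1, --a--▸ t2, --a--▸ t3, --b--▸ t4
  t1 = (0 + 0) | b.0 | a.0 | --a--▸ t5, --b--▸ t6
  t2 = (0 | 0 | (0 | 0))\{b} | ∅
  t3 = 0\{b} | ∅
  t4 = (0 + 0) | 0 | a.a.0 | --a--▸ t6
  t5 = (0 + 0) | b.0 | 0 | --b--▸ t7
  t6 = (0 + 0) | 0 | a.0 | --a--▸ t7
  t7 = (0 + 0) | 0 | 0 | ∅
Executing bb from P (initial set {s0}):
  step 1 (b): {s3, s4}
  step 2 (b): {s5}
  ✓ P
Executing bb from Q (initial set {t0}):
  step 1 (b): {t4}
  step 2 (b): ∅  — Q cannot continue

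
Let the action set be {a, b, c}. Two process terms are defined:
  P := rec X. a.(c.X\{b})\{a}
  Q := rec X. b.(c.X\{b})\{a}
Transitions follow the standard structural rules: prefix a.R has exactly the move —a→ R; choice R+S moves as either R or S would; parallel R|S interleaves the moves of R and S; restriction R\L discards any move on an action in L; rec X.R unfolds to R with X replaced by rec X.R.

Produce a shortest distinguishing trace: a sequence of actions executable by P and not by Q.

a

P's transition system — 3 states:
  m0 = rec X. a.(c.X\{b})\{a} has moves --a--▸ m1
  m1 = (c.(rec X. a.(c.X\{b})\{a})\{b})\{a} has moves --c--▸ m2
  m2 = (rec X. a.(c.X\{b})\{a})\{b}\{a} has moves ∅
Q's transition system — 3 states:
  n0 = rec X. b.(c.X\{b})\{a} has moves --b--▸ n1
  n1 = (c.(rec X. b.(c.X\{b})\{a})\{b})\{a} has moves --c--▸ n2
  n2 = (rec X. b.(c.X\{b})\{a})\{b}\{a} has moves ∅
Run σ = ⟨a⟩ on P: start {m0}
  after a @ step 1: {m1}
  P completes σ.
Run σ = ⟨a⟩ on Q: start {n0}
  after a @ step 1: ∅  — Q cannot continue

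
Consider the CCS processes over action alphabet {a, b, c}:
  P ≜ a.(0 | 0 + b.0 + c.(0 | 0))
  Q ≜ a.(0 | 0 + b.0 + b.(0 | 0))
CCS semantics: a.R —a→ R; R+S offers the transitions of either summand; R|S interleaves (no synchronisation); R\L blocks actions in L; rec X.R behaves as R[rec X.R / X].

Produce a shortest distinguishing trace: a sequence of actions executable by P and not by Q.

Reachable graph of P (4 states):
  m0 = a.(0 | 0 + b.0 + c.(0 | 0)) ⊢ --a--▸ m1
  m1 = 0 | 0 + b.0 + c.(0 | 0) ⊢ --b--▸ m2, --c--▸ m3
  m2 = 0 ⊢ ·
  m3 = 0 | 0 ⊢ ·
Reachable graph of Q (4 states):
  n0 = a.(0 | 0 + b.0 + b.(0 | 0)) ⊢ --a--▸ n1
  n1 = 0 | 0 + b.0 + b.(0 | 0) ⊢ --b--▸ n2, --b--▸ n3
  n2 = 0 ⊢ ·
  n3 = 0 | 0 ⊢ ·
Trace ⟨ac⟩ through P, begin at {m0}:
  [1] a ⇒ {m1}
  [2] c ⇒ {m3}
  — P admits the full trace.
Trace ⟨ac⟩ through Q, begin at {n0}:
  [1] a ⇒ {n1}
  [2] c ⇒ no successor for Q

ac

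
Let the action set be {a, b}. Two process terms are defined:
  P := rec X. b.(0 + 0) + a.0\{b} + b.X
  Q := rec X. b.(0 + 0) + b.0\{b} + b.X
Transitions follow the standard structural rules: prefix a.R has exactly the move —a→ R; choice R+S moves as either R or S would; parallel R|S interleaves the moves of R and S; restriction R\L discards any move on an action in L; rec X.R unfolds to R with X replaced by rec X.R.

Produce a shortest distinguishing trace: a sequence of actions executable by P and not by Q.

Reachable graph of P (3 states):
  s0 = rec X. b.(0 + 0) + a.0\{b} + b.X has moves =a=> s1, =b=> s0, =b=> s2
  s1 = 0\{b} has moves ·
  s2 = 0 + 0 has moves ·
Reachable graph of Q (3 states):
  t0 = rec X. b.(0 + 0) + b.0\{b} + b.X has moves =b=> t0, =b=> t1, =b=> t2
  t1 = 0 + 0 has moves ·
  t2 = 0\{b} has moves ·
Executing a from P (initial set {s0}):
  [1] a ⇒ {s1}
  P completes σ.
Executing a from Q (initial set {t0}):
  [1] a ⇒ no successor for Q

a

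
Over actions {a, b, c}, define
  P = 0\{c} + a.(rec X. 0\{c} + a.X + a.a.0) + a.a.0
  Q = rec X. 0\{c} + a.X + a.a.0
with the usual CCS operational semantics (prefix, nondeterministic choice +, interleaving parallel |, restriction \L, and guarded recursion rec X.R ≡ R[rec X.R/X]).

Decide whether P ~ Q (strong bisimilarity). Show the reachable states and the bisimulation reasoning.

P's transition system — 4 states:
  m0 = 0\{c} + a.(rec X. 0\{c} + a.X + a.a.0) + a.a.0 :: --a--▸ m1, --a--▸ m2
  m1 = a.0 :: --a--▸ m3
  m2 = rec X. 0\{c} + a.X + a.a.0 :: --a--▸ m1, --a--▸ m2
  m3 = 0 :: stopped
Q's transition system — 3 states:
  n0 = rec X. 0\{c} + a.X + a.a.0 :: --a--▸ n0, --a--▸ n1
  n1 = a.0 :: --a--▸ n2
  n2 = 0 :: stopped
Bisimilarity quotient blocks:
  B0 = {m0, m2, n0}
  B1 = {m1, n1}
  B2 = {m3, n2}
m0 ∈ B0, n0 ∈ B0 → same block

YES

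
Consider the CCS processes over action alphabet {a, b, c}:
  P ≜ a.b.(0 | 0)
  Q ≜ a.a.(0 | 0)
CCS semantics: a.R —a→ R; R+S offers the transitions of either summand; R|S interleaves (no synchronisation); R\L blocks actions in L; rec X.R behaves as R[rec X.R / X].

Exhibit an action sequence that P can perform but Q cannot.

ab

P's transition system — 3 states:
  p0 = a.b.(0 | 0) | =a=> p1
  p1 = b.(0 | 0) | =b=> p2
  p2 = 0 | 0 | (no moves)
Q's transition system — 3 states:
  q0 = a.a.(0 | 0) | =a=> q1
  q1 = a.(0 | 0) | =a=> q2
  q2 = 0 | 0 | (no moves)
Run σ = ⟨ab⟩ on P: start {p0}
  [1] a ⇒ {p1}
  [2] b ⇒ {p2}
  — P admits the full trace.
Run σ = ⟨ab⟩ on Q: start {q0}
  [1] a ⇒ {q1}
  [2] b ⇒ ∅  — Q cannot continue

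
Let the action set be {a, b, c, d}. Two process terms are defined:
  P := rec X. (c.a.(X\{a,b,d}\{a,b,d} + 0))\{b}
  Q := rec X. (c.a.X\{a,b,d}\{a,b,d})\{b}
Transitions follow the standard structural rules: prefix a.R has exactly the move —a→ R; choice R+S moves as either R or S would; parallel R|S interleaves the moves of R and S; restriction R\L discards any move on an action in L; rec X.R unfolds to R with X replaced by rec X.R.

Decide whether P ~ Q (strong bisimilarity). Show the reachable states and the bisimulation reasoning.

P's transition system — 4 states:
  s0 = rec X. (c.a.(X\{a,b,d}\{a,b,d} + 0))\{b} :: -c-> s1
  s1 = (a.((rec X. (c.a.(X\{a,b,d}\{a,b,d} + 0))\{b})\{a,b,d}\{a,b,d} + 0))\{b} :: -a-> s2
  s2 = ((rec X. (c.a.(X\{a,b,d}\{a,b,d} + 0))\{b})\{a,b,d}\{a,b,d} + 0)\{b} :: -c-> s3
  s3 = (a.((rec X. (c.a.(X\{a,b,d}\{a,b,d} + 0))\{b})\{a,b,d}\{a,b,d} + 0))\{b}\{a,b,d}\{a,b,d}\{b} :: ∅
Q's transition system — 4 states:
  t0 = rec X. (c.a.X\{a,b,d}\{a,b,d})\{b} :: -c-> t1
  t1 = (a.(rec X. (c.a.X\{a,b,d}\{a,b,d})\{b})\{a,b,d}\{a,b,d})\{b} :: -a-> t2
  t2 = (rec X. (c.a.X\{a,b,d}\{a,b,d})\{b})\{a,b,d}\{a,b,d}\{b} :: -c-> t3
  t3 = (a.(rec X. (c.a.X\{a,b,d}\{a,b,d})\{b})\{a,b,d}\{a,b,d})\{b}\{a,b,d}\{a,b,d}\{b} :: ∅
Partition-refinement fixed point:
  B0 = {s0, t0}
  B1 = {s1, t1}
  B2 = {s2, t2}
  B3 = {s3, t3}
s0 ∈ B0, t0 ∈ B0 → same block

bisimilar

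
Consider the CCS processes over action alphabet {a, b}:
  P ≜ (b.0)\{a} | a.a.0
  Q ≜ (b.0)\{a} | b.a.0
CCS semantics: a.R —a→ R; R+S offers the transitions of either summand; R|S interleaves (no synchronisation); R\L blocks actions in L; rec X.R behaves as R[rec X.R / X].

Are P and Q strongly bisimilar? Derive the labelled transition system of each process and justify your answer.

NO

P's transition system — 6 states:
  m0 = (b.0)\{a} | a.a.0 | —a→ m1, —b→ m2
  m1 = (b.0)\{a} | a.0 | —a→ m3, —b→ m4
  m2 = 0\{a} | a.a.0 | —a→ m4
  m3 = (b.0)\{a} | 0 | —b→ m5
  m4 = 0\{a} | a.0 | —a→ m5
  m5 = 0\{a} | 0 | stopped
Q's transition system — 6 states:
  n0 = (b.0)\{a} | b.a.0 | —b→ n1, —b→ n2
  n1 = (b.0)\{a} | a.0 | —a→ n3, —b→ n4
  n2 = 0\{a} | b.a.0 | —b→ n4
  n3 = (b.0)\{a} | 0 | —b→ n5
  n4 = 0\{a} | a.0 | —a→ n5
  n5 = 0\{a} | 0 | stopped
Coarsest stable partition (strong bisimilarity classes):
  B0 = {m0}
  B1 = {m2}
  B2 = {m4, n4}
  B3 = {m5, n5}
  B4 = {m1, n1}
  B5 = {m3, n3}
  B6 = {n0}
  B7 = {n2}
m0 ∈ B0, n0 ∈ B6 → different blocks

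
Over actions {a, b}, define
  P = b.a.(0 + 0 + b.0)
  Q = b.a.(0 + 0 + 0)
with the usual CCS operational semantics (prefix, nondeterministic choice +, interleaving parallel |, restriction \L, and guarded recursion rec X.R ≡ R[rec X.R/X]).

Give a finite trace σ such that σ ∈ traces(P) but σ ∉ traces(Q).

bab

Reachable graph of P (4 states):
  s0 = b.a.(0 + 0 + b.0) → =b=> s1
  s1 = a.(0 + 0 + b.0) → =a=> s2
  s2 = 0 + 0 + b.0 → =b=> s3
  s3 = 0 → stopped
Reachable graph of Q (3 states):
  t0 = b.a.(0 + 0 + 0) → =b=> t1
  t1 = a.(0 + 0 + 0) → =a=> t2
  t2 = 0 + 0 + 0 → stopped
Executing bab from P (initial set {s0}):
  step 1 (b): {s1}
  step 2 (a): {s2}
  step 3 (b): {s3}
  ✓ P
Executing bab from Q (initial set {t0}):
  step 1 (b): {t1}
  step 2 (a): {t2}
  step 3 (b): ∅ (Q stuck)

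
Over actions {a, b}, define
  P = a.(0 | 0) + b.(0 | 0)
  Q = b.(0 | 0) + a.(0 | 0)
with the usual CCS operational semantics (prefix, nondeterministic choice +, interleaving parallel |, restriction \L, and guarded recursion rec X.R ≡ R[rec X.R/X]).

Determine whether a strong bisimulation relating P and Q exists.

bisimilar

P's transition system — 2 states:
  p0 = a.(0 | 0) + b.(0 | 0) ⊢ ··a··> p1, ··b··> p1
  p1 = 0 | 0 ⊢ (no moves)
Q's transition system — 2 states:
  q0 = b.(0 | 0) + a.(0 | 0) ⊢ ··a··> q1, ··b··> q1
  q1 = 0 | 0 ⊢ (no moves)
Coarsest stable partition (strong bisimilarity classes):
  B0 = {p0, q0}
  B1 = {p1, q1}
p0 ∈ B0, q0 ∈ B0 → same block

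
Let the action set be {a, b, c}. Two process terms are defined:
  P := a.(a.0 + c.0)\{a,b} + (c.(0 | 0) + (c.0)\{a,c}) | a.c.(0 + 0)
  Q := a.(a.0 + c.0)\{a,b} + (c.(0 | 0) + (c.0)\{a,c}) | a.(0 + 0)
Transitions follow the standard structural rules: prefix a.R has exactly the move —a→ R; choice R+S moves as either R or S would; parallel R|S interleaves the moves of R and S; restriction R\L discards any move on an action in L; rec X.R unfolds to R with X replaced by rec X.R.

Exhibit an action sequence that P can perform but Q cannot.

acc

P's transition system — 8 states:
  u0 = a.(a.0 + c.0)\{a,b} + (c.(0 | 0) + (c.0)\{a,c}) | a.c.(0 + 0) has moves —a→ u1, —a→ u2, —c→ u3
  u1 = (a.0 + c.0)\{a,b} has moves —c→ u4
  u2 = (c.(0 | 0) + (c.0)\{a,c}) | c.(0 + 0) has moves —c→ u5, —c→ u6
  u3 = 0 | 0 | a.c.(0 + 0) has moves —a→ u6
  u4 = 0\{a,b} has moves stopped
  u5 = (c.(0 | 0) + (c.0)\{a,c}) | (0 + 0) has moves —c→ u7
  u6 = 0 | 0 | c.(0 + 0) has moves —c→ u7
  u7 = 0 | 0 | (0 + 0) has moves stopped
Q's transition system — 6 states:
  v0 = a.(a.0 + c.0)\{a,b} + (c.(0 | 0) + (c.0)\{a,c}) | a.(0 + 0) has moves —a→ v1, —a→ v2, —c→ v3
  v1 = (a.0 + c.0)\{a,b} has moves —c→ v4
  v2 = (c.(0 | 0) + (c.0)\{a,c}) | (0 + 0) has moves —c→ v5
  v3 = 0 | 0 | a.(0 + 0) has moves —a→ v5
  v4 = 0\{a,b} has moves stopped
  v5 = 0 | 0 | (0 + 0) has moves stopped
Run σ = ⟨acc⟩ on P: start {u0}
  after a @ step 1: {u1, u2}
  after c @ step 2: {u4, u5, u6}
  after c @ step 3: {u7}
  — P admits the full trace.
Run σ = ⟨acc⟩ on Q: start {v0}
  after a @ step 1: {v1, v2}
  after c @ step 2: {v4, v5}
  after c @ step 3: ∅  — Q cannot continue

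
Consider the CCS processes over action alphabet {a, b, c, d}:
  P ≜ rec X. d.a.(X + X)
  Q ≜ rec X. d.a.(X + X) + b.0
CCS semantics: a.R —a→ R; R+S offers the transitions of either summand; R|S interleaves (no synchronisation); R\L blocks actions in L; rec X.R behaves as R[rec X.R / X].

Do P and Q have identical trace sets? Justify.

Reachable graph of P (3 states):
  s0 = rec X. d.a.(X + X) | —d→ s1
  s1 = a.((rec X. d.a.(X + X)) + (rec X. d.a.(X + X))) | —a→ s2
  s2 = (rec X. d.a.(X + X)) + (rec X. d.a.(X + X)) | —d→ s1
Reachable graph of Q (4 states):
  t0 = rec X. d.a.(X + X) + b.0 | —b→ t1, —d→ t2
  t1 = 0 | stopped
  t2 = a.((rec X. d.a.(X + X) + b.0) + (rec X. d.a.(X + X) + b.0)) | —a→ t3
  t3 = (rec X. d.a.(X + X) + b.0) + (rec X. d.a.(X + X) + b.0) | —b→ t1, —d→ t2
Executing b from Q (initial set {t0}):
  [1] b ⇒ {t1}
  ✓ Q
Executing b from P (initial set {s0}):
  [1] b ⇒ ∅  — P cannot continue

traces(P) ≠ traces(Q) — witness ⟨b⟩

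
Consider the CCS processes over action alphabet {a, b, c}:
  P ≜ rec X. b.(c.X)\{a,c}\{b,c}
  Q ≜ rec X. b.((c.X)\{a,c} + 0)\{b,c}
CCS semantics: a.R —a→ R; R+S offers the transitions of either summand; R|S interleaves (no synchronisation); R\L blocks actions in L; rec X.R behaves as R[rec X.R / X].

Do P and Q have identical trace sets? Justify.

traces(P) = traces(Q)

LTS(P): 2 reachable states
  s0 = rec X. b.(c.X)\{a,c}\{b,c} ⊢ —b→ s1
  s1 = (c.(rec X. b.(c.X)\{a,c}\{b,c}))\{a,c}\{b,c} ⊢ stopped
LTS(Q): 2 reachable states
  t0 = rec X. b.((c.X)\{a,c} + 0)\{b,c} ⊢ —b→ t1
  t1 = ((c.(rec X. b.((c.X)\{a,c} + 0)\{b,c}))\{a,c} + 0)\{b,c} ⊢ stopped
Coarsest stable partition (strong bisimilarity classes):
  B0 = {s0, t0}
  B1 = {s1, t1}
s0 ∈ B0, t0 ∈ B0 → same block
Bisimilar ⇒ trace-equivalent.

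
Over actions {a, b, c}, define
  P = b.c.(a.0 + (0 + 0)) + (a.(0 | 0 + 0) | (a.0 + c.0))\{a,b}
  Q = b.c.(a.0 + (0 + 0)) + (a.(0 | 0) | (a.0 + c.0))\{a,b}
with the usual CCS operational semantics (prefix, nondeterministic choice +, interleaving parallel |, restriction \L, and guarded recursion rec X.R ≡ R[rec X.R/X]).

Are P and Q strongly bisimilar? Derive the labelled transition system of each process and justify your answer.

Reachable graph of P (5 states):
  m0 = b.c.(a.0 + (0 + 0)) + (a.(0 | 0 + 0) | (a.0 + c.0))\{a,b} | -b-> m1, -c-> m2
  m1 = c.(a.0 + (0 + 0)) | -c-> m3
  m2 = (a.(0 | 0 + 0) | 0)\{a,b} | stopped
  m3 = a.0 + (0 + 0) | -a-> m4
  m4 = 0 | stopped
Reachable graph of Q (5 states):
  n0 = b.c.(a.0 + (0 + 0)) + (a.(0 | 0) | (a.0 + c.0))\{a,b} | -b-> n1, -c-> n2
  n1 = c.(a.0 + (0 + 0)) | -c-> n3
  n2 = (a.(0 | 0) | 0)\{a,b} | stopped
  n3 = a.0 + (0 + 0) | -a-> n4
  n4 = 0 | stopped
Coarsest stable partition (strong bisimilarity classes):
  B0 = {m0, n0}
  B1 = {m1, n1}
  B2 = {m3, n3}
  B3 = {m2, m4, n2, n4}
m0 ∈ B0, n0 ∈ B0 → same block

YES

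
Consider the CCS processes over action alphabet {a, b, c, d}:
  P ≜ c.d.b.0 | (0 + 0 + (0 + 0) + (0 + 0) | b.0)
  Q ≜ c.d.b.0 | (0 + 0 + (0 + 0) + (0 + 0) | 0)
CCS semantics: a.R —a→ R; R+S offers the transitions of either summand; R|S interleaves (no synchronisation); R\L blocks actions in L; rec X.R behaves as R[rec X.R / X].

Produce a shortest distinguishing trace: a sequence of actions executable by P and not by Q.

P's transition system — 8 states:
  s0 = c.d.b.0 | (0 + 0 + (0 + 0) + (0 + 0) | b.0) ⊢ =b=> s1, =c=> s2
  s1 = c.d.b.0 | ((0 + 0) | 0) ⊢ =c=> s3
  s2 = d.b.0 | (0 + 0 + (0 + 0) + (0 + 0) | b.0) ⊢ =b=> s3, =d=> s4
  s3 = d.b.0 | ((0 + 0) | 0) ⊢ =d=> s5
  s4 = b.0 | (0 + 0 + (0 + 0) + (0 + 0) | b.0) ⊢ =b=> s5, =b=> s6
  s5 = b.0 | ((0 + 0) | 0) ⊢ =b=> s7
  s6 = 0 | (0 + 0 + (0 + 0) + (0 + 0) | b.0) ⊢ =b=> s7
  s7 = 0 | ((0 + 0) | 0) ⊢ (no moves)
Q's transition system — 4 states:
  t0 = c.d.b.0 | (0 + 0 + (0 + 0) + (0 + 0) | 0) ⊢ =c=> t1
  t1 = d.b.0 | (0 + 0 + (0 + 0) + (0 + 0) | 0) ⊢ =d=> t2
  t2 = b.0 | (0 + 0 + (0 + 0) + (0 + 0) | 0) ⊢ =b=> t3
  t3 = 0 | (0 + 0 + (0 + 0) + (0 + 0) | 0) ⊢ (no moves)
Trace ⟨b⟩ through P, begin at {s0}:
  step 1 (b): {s1}
  — P admits the full trace.
Trace ⟨b⟩ through Q, begin at {t0}:
  step 1 (b): ∅  — Q cannot continue

b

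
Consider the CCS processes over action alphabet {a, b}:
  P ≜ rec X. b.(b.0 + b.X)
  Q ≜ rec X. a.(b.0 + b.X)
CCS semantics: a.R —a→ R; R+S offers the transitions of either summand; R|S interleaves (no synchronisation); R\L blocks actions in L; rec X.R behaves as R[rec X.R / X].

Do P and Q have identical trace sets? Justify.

Reachable graph of P (3 states):
  p0 = rec X. b.(b.0 + b.X) | =b=> p1
  p1 = b.0 + b.(rec X. b.(b.0 + b.X)) | =b=> p0, =b=> p2
  p2 = 0 | ·
Reachable graph of Q (3 states):
  q0 = rec X. a.(b.0 + b.X) | =a=> q1
  q1 = b.0 + b.(rec X. a.(b.0 + b.X)) | =b=> q0, =b=> q2
  q2 = 0 | ·
Run σ = ⟨b⟩ on P: start {p0}
  after b @ step 1: {p1}
  ✓ P
Run σ = ⟨b⟩ on Q: start {q0}
  after b @ step 1: ∅  — Q cannot continue

trace-distinct — witness ⟨b⟩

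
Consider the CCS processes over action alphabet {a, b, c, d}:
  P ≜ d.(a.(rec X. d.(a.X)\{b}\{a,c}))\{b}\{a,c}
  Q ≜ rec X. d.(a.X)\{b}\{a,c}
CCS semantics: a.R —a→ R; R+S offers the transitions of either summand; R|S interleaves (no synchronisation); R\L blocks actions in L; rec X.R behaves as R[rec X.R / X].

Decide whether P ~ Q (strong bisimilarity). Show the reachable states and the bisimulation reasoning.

YES

LTS(P): 2 reachable states
  s0 = d.(a.(rec X. d.(a.X)\{b}\{a,c}))\{b}\{a,c} :: -d-> s1
  s1 = (a.(rec X. d.(a.X)\{b}\{a,c}))\{b}\{a,c} :: ·
LTS(Q): 2 reachable states
  t0 = rec X. d.(a.X)\{b}\{a,c} :: -d-> t1
  t1 = (a.(rec X. d.(a.X)\{b}\{a,c}))\{b}\{a,c} :: ·
Bisimilarity quotient blocks:
  B0 = {s0, t0}
  B1 = {s1, t1}
s0 ∈ B0, t0 ∈ B0 → same block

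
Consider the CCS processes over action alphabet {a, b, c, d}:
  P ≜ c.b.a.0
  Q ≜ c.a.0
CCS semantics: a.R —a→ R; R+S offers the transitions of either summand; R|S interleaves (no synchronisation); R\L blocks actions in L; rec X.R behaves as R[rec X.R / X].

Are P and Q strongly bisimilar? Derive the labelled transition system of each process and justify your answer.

not bisimilar

P's transition system — 4 states:
  s0 = c.b.a.0 has moves =c=> s1
  s1 = b.a.0 has moves =b=> s2
  s2 = a.0 has moves =a=> s3
  s3 = 0 has moves stopped
Q's transition system — 3 states:
  t0 = c.a.0 has moves =c=> t1
  t1 = a.0 has moves =a=> t2
  t2 = 0 has moves stopped
Bisimilarity quotient blocks:
  B0 = {s0}
  B1 = {s1}
  B2 = {s2, t1}
  B3 = {s3, t2}
  B4 = {t0}
s0 ∈ B0, t0 ∈ B4 → different blocks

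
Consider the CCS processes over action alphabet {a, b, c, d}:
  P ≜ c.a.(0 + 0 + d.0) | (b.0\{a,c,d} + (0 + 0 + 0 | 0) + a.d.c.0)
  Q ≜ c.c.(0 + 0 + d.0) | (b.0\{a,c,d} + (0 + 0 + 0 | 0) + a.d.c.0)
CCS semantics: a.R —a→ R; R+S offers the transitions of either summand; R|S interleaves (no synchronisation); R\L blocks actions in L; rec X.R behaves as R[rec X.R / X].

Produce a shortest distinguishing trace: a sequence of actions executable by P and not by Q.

aca

P's transition system — 20 states:
  m0 = c.a.(0 + 0 + d.0) | (b.0\{a,c,d} + (0 + 0 + 0 | 0) + a.d.c.0) ⊢ =a=> m1, =b=> m2, =c=> m3
  m1 = c.a.(0 + 0 + d.0) | d.c.0 ⊢ =c=> m4, =d=> m5
  m2 = c.a.(0 + 0 + d.0) | 0\{a,c,d} ⊢ =c=> m6
  m3 = a.(0 + 0 + d.0) | (b.0\{a,c,d} + (0 + 0 + 0 | 0) + a.d.c.0) ⊢ =a=> m4, =a=> m7, =b=> m6
  m4 = a.(0 + 0 + d.0) | d.c.0 ⊢ =a=> m8, =d=> m9
  m5 = c.a.(0 + 0 + d.0) | c.0 ⊢ =c=> m10, =c=> m9
  m6 = a.(0 + 0 + d.0) | 0\{a,c,d} ⊢ =a=> m11
  m7 = (0 + 0 + d.0) | (b.0\{a,c,d} + (0 + 0 + 0 | 0) + a.d.c.0) ⊢ =a=> m8, =b=> m11, =d=> m12
  m8 = (0 + 0 + d.0) | d.c.0 ⊢ =d=> m13, =d=> m14
  m9 = a.(0 + 0 + d.0) | c.0 ⊢ =a=> m13, =c=> m15
  m10 = c.a.(0 + 0 + d.0) | 0 ⊢ =c=> m15
  m11 = (0 + 0 + d.0) | 0\{a,c,d} ⊢ =d=> m16
  m12 = 0 | (b.0\{a,c,d} + (0 + 0 + 0 | 0) + a.d.c.0) ⊢ =a=> m14, =b=> m16
  m13 = (0 + 0 + d.0) | c.0 ⊢ =c=> m17, =d=> m18
  m14 = 0 | d.c.0 ⊢ =d=> m18
  m15 = a.(0 + 0 + d.0) | 0 ⊢ =a=> m17
  m16 = 0 | 0\{a,c,d} ⊢ deadlocked
  m17 = (0 + 0 + d.0) | 0 ⊢ =d=> m19
  m18 = 0 | c.0 ⊢ =c=> m19
  m19 = 0 | 0 ⊢ deadlocked
Q's transition system — 20 states:
  n0 = c.c.(0 + 0 + d.0) | (b.0\{a,c,d} + (0 + 0 + 0 | 0) + a.d.c.0) ⊢ =a=> n1, =b=> n2, =c=> n3
  n1 = c.c.(0 + 0 + d.0) | d.c.0 ⊢ =c=> n4, =d=> n5
  n2 = c.c.(0 + 0 + d.0) | 0\{a,c,d} ⊢ =c=> n6
  n3 = c.(0 + 0 + d.0) | (b.0\{a,c,d} + (0 + 0 + 0 | 0) + a.d.c.0) ⊢ =a=> n4, =b=> n6, =c=> n7
  n4 = c.(0 + 0 + d.0) | d.c.0 ⊢ =c=> n8, =d=> n9
  n5 = c.c.(0 + 0 + d.0) | c.0 ⊢ =c=> n10, =c=> n9
  n6 = c.(0 + 0 + d.0) | 0\{a,c,d} ⊢ =c=> n11
  n7 = (0 + 0 + d.0) | (b.0\{a,c,d} + (0 + 0 + 0 | 0) + a.d.c.0) ⊢ =a=> n8, =b=> n11, =d=> n12
  n8 = (0 + 0 + d.0) | d.c.0 ⊢ =d=> n13, =d=> n14
  n9 = c.(0 + 0 + d.0) | c.0 ⊢ =c=> n13, =c=> n15
  n10 = c.c.(0 + 0 + d.0) | 0 ⊢ =c=> n15
  n11 = (0 + 0 + d.0) | 0\{a,c,d} ⊢ =d=> n16
  n12 = 0 | (b.0\{a,c,d} + (0 + 0 + 0 | 0) + a.d.c.0) ⊢ =a=> n14, =b=> n16
  n13 = (0 + 0 + d.0) | c.0 ⊢ =c=> n17, =d=> n18
  n14 = 0 | d.c.0 ⊢ =d=> n18
  n15 = c.(0 + 0 + d.0) | 0 ⊢ =c=> n17
  n16 = 0 | 0\{a,c,d} ⊢ deadlocked
  n17 = (0 + 0 + d.0) | 0 ⊢ =d=> n19
  n18 = 0 | c.0 ⊢ =c=> n19
  n19 = 0 | 0 ⊢ deadlocked
Trace ⟨aca⟩ through P, begin at {m0}:
  step 1 (a): {m1}
  step 2 (c): {m4}
  step 3 (a): {m8}
  P completes σ.
Trace ⟨aca⟩ through Q, begin at {n0}:
  step 1 (a): {n1}
  step 2 (c): {n4}
  step 3 (a): ∅ (Q stuck)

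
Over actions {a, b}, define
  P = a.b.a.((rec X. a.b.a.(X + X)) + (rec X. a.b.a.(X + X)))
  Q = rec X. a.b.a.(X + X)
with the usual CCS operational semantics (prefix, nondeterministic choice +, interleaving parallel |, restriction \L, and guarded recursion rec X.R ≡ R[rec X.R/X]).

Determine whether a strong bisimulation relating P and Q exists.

bisimilar

P's transition system — 4 states:
  u0 = a.b.a.((rec X. a.b.a.(X + X)) + (rec X. a.b.a.(X + X))) :: =a=> u1
  u1 = b.a.((rec X. a.b.a.(X + X)) + (rec X. a.b.a.(X + X))) :: =b=> u2
  u2 = a.((rec X. a.b.a.(X + X)) + (rec X. a.b.a.(X + X))) :: =a=> u3
  u3 = (rec X. a.b.a.(X + X)) + (rec X. a.b.a.(X + X)) :: =a=> u1
Q's transition system — 4 states:
  v0 = rec X. a.b.a.(X + X) :: =a=> v1
  v1 = b.a.((rec X. a.b.a.(X + X)) + (rec X. a.b.a.(X + X))) :: =b=> v2
  v2 = a.((rec X. a.b.a.(X + X)) + (rec X. a.b.a.(X + X))) :: =a=> v3
  v3 = (rec X. a.b.a.(X + X)) + (rec X. a.b.a.(X + X)) :: =a=> v1
Partition-refinement fixed point:
  B0 = {u0, u3, v0, v3}
  B1 = {u1, v1}
  B2 = {u2, v2}
u0 ∈ B0, v0 ∈ B0 → same block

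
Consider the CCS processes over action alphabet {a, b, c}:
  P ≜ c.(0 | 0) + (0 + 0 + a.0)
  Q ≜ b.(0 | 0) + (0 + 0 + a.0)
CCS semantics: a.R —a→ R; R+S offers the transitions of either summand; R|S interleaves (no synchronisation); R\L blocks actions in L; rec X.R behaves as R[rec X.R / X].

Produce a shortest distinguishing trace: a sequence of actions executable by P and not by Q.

c

LTS(P): 3 reachable states
  m0 = c.(0 | 0) + (0 + 0 + a.0) → ··a··> m1, ··c··> m2
  m1 = 0 → ·
  m2 = 0 | 0 → ·
LTS(Q): 3 reachable states
  n0 = b.(0 | 0) + (0 + 0 + a.0) → ··a··> n1, ··b··> n2
  n1 = 0 → ·
  n2 = 0 | 0 → ·
Trace ⟨c⟩ through P, begin at {m0}:
  [1] c ⇒ {m2}
  — P admits the full trace.
Trace ⟨c⟩ through Q, begin at {n0}:
  [1] c ⇒ ∅  — Q cannot continue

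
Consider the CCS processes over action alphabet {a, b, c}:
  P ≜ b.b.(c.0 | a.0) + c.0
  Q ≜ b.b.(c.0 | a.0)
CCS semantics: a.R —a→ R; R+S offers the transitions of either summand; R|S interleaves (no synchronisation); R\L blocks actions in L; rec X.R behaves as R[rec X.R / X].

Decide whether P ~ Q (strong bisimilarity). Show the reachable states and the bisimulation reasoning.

not bisimilar

P's transition system — 7 states:
  m0 = b.b.(c.0 | a.0) + c.0 → ··b··> m1, ··c··> m2
  m1 = b.(c.0 | a.0) → ··b··> m3
  m2 = 0 → deadlocked
  m3 = c.0 | a.0 → ··a··> m4, ··c··> m5
  m4 = c.0 | 0 → ··c··> m6
  m5 = 0 | a.0 → ··a··> m6
  m6 = 0 | 0 → deadlocked
Q's transition system — 6 states:
  n0 = b.b.(c.0 | a.0) → ··b··> n1
  n1 = b.(c.0 | a.0) → ··b··> n2
  n2 = c.0 | a.0 → ··a··> n3, ··c··> n4
  n3 = c.0 | 0 → ··c··> n5
  n4 = 0 | a.0 → ··a··> n5
  n5 = 0 | 0 → deadlocked
Coarsest stable partition (strong bisimilarity classes):
  B0 = {m0}
  B1 = {m1, n1}
  B2 = {m3, n2}
  B3 = {m4, n3}
  B4 = {m2, m6, n5}
  B5 = {m5, n4}
  B6 = {n0}
m0 ∈ B0, n0 ∈ B6 → different blocks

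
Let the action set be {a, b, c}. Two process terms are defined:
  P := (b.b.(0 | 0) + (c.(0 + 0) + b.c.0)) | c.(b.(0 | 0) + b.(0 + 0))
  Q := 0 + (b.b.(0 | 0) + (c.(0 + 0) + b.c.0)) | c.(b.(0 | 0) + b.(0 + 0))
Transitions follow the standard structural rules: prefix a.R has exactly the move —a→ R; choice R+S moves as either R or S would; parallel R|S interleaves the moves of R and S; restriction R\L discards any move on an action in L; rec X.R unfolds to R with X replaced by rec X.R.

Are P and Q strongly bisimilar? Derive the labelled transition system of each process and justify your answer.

P ~ Q

LTS(P): 24 reachable states
  p0 = (b.b.(0 | 0) + (c.(0 + 0) + b.c.0)) | c.(b.(0 | 0) + b.(0 + 0)) :: =b=> p1, =b=> p2, =c=> p3, =c=> p4
  p1 = b.(0 | 0) | c.(b.(0 | 0) + b.(0 + 0)) :: =b=> p5, =c=> p6
  p2 = c.0 | c.(b.(0 | 0) + b.(0 + 0)) :: =c=> p7, =c=> p8
  p3 = (0 + 0) | c.(b.(0 | 0) + b.(0 + 0)) :: =c=> p9
  p4 = (b.b.(0 | 0) + (c.(0 + 0) + b.c.0)) | (b.(0 | 0) + b.(0 + 0)) :: =b=> p10, =b=> p11, =b=> p6, =b=> p8, =c=> p9
  p5 = 0 | 0 | c.(b.(0 | 0) + b.(0 + 0)) :: =c=> p12
  p6 = b.(0 | 0) | (b.(0 | 0) + b.(0 + 0)) :: =b=> p12, =b=> p13, =b=> p14
  p7 = 0 | c.(b.(0 | 0) + b.(0 + 0)) :: =c=> p15
  p8 = c.0 | (b.(0 | 0) + b.(0 + 0)) :: =b=> p16, =b=> p17, =c=> p15
  p9 = (0 + 0) | (b.(0 | 0) + b.(0 + 0)) :: =b=> p18, =b=> p19
  p10 = (b.b.(0 | 0) + (c.(0 + 0) + b.c.0)) | (0 + 0) :: =b=> p13, =b=> p16, =c=> p18
  p11 = (b.b.(0 | 0) + (c.(0 + 0) + b.c.0)) | (0 | 0) :: =b=> p14, =b=> p17, =c=> p19
  p12 = 0 | 0 | (b.(0 | 0) + b.(0 + 0)) :: =b=> p20, =b=> p21
  p13 = b.(0 | 0) | (0 + 0) :: =b=> p20
  p14 = b.(0 | 0) | (0 | 0) :: =b=> p21
  p15 = 0 | (b.(0 | 0) + b.(0 + 0)) :: =b=> p22, =b=> p23
  p16 = c.0 | (0 + 0) :: =c=> p22
  p17 = c.0 | (0 | 0) :: =c=> p23
  p18 = (0 + 0) | (0 + 0) :: stopped
  p19 = (0 + 0) | (0 | 0) :: stopped
  p20 = 0 | 0 | (0 + 0) :: stopped
  p21 = 0 | 0 | (0 | 0) :: stopped
  p22 = 0 | (0 + 0) :: stopped
  p23 = 0 | (0 | 0) :: stopped
LTS(Q): 24 reachable states
  q0 = 0 + (b.b.(0 | 0) + (c.(0 + 0) + b.c.0)) | c.(b.(0 | 0) + b.(0 + 0)) :: =b=> q1, =b=> q2, =c=> q3, =c=> q4
  q1 = b.(0 | 0) | c.(b.(0 | 0) + b.(0 + 0)) :: =b=> q5, =c=> q6
  q2 = c.0 | c.(b.(0 | 0) + b.(0 + 0)) :: =c=> q7, =c=> q8
  q3 = (0 + 0) | c.(b.(0 | 0) + b.(0 + 0)) :: =c=> q9
  q4 = (b.b.(0 | 0) + (c.(0 + 0) + b.c.0)) | (b.(0 | 0) + b.(0 + 0)) :: =b=> q10, =b=> q11, =b=> q6, =b=> q8, =c=> q9
  q5 = 0 | 0 | c.(b.(0 | 0) + b.(0 + 0)) :: =c=> q12
  q6 = b.(0 | 0) | (b.(0 | 0) + b.(0 + 0)) :: =b=> q12, =b=> q13, =b=> q14
  q7 = 0 | c.(b.(0 | 0) + b.(0 + 0)) :: =c=> q15
  q8 = c.0 | (b.(0 | 0) + b.(0 + 0)) :: =b=> q16, =b=> q17, =c=> q15
  q9 = (0 + 0) | (b.(0 | 0) + b.(0 + 0)) :: =b=> q18, =b=> q19
  q10 = (b.b.(0 | 0) + (c.(0 + 0) + b.c.0)) | (0 + 0) :: =b=> q13, =b=> q16, =c=> q18
  q11 = (b.b.(0 | 0) + (c.(0 + 0) + b.c.0)) | (0 | 0) :: =b=> q14, =b=> q17, =c=> q19
  q12 = 0 | 0 | (b.(0 | 0) + b.(0 + 0)) :: =b=> q20, =b=> q21
  q13 = b.(0 | 0) | (0 + 0) :: =b=> q20
  q14 = b.(0 | 0) | (0 | 0) :: =b=> q21
  q15 = 0 | (b.(0 | 0) + b.(0 + 0)) :: =b=> q22, =b=> q23
  q16 = c.0 | (0 + 0) :: =c=> q22
  q17 = c.0 | (0 | 0) :: =c=> q23
  q18 = (0 + 0) | (0 + 0) :: stopped
  q19 = (0 + 0) | (0 | 0) :: stopped
  q20 = 0 | 0 | (0 + 0) :: stopped
  q21 = 0 | 0 | (0 | 0) :: stopped
  q22 = 0 | (0 + 0) :: stopped
  q23 = 0 | (0 | 0) :: stopped
Coarsest stable partition (strong bisimilarity classes):
  B0 = {p0, q0}
  B1 = {p2, q2}
  B2 = {p3, p5, p7, q3, q5, q7}
  B3 = {p12, p13, p14, p15, p9, q12, q13, q14, q15, q9}
  B4 = {p18, p19, p20, p21, p22, p23, q18, q19, q20, q21, q22, q23}
  B5 = {p8, q8}
  B6 = {p16, p17, q16, q17}
  B7 = {p4, q4}
  B8 = {p6, q6}
  B9 = {p10, p11, q10, q11}
  B10 = {p1, q1}
p0 ∈ B0, q0 ∈ B0 → same block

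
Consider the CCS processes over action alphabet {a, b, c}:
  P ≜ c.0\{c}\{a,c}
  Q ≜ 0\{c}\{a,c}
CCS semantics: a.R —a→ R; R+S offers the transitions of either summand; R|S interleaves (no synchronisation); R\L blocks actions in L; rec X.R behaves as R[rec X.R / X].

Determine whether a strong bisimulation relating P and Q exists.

not bisimilar

P's transition system — 2 states:
  m0 = c.0\{c}\{a,c} ⊢ ··c··> m1
  m1 = 0\{c}\{a,c} ⊢ (no moves)
Q's transition system — 1 states:
  n0 = 0\{c}\{a,c} ⊢ (no moves)
Coarsest stable partition (strong bisimilarity classes):
  B0 = {m0}
  B1 = {m1, n0}
m0 ∈ B0, n0 ∈ B1 → different blocks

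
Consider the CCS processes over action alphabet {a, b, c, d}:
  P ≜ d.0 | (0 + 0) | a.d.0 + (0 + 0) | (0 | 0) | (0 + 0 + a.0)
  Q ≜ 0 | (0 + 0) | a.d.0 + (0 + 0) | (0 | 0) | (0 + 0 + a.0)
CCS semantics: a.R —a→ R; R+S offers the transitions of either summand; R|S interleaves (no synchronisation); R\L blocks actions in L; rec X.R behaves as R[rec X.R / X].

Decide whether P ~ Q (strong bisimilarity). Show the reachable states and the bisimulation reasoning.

P's transition system — 7 states:
  m0 = d.0 | (0 + 0) | a.d.0 + (0 + 0) | (0 | 0) | (0 + 0 + a.0) | --a--▸ m1, --a--▸ m2, --d--▸ m3
  m1 = (0 + 0) | (0 | 0) | 0 | ∅
  m2 = d.0 | (0 + 0) | d.0 | --d--▸ m4, --d--▸ m5
  m3 = 0 | (0 + 0) | a.d.0 | --a--▸ m4
  m4 = 0 | (0 + 0) | d.0 | --d--▸ m6
  m5 = d.0 | (0 + 0) | 0 | --d--▸ m6
  m6 = 0 | (0 + 0) | 0 | ∅
Q's transition system — 4 states:
  n0 = 0 | (0 + 0) | a.d.0 + (0 + 0) | (0 | 0) | (0 + 0 + a.0) | --a--▸ n1, --a--▸ n2
  n1 = (0 + 0) | (0 | 0) | 0 | ∅
  n2 = 0 | (0 + 0) | d.0 | --d--▸ n3
  n3 = 0 | (0 + 0) | 0 | ∅
Partition-refinement fixed point:
  B0 = {m0}
  B1 = {m2}
  B2 = {m4, m5, n2}
  B3 = {m1, m6, n1, n3}
  B4 = {m3}
  B5 = {n0}
m0 ∈ B0, n0 ∈ B5 → different blocks

NO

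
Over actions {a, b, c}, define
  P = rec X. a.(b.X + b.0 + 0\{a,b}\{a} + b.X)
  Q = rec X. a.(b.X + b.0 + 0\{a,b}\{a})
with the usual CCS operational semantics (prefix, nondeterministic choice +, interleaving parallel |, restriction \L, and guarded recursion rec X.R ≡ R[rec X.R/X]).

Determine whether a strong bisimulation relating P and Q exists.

bisimilar

P's transition system — 3 states:
  m0 = rec X. a.(b.X + b.0 + 0\{a,b}\{a} + b.X) ⊢ -a-> m1
  m1 = b.(rec X. a.(b.X + b.0 + 0\{a,b}\{a} + b.X)) + b.0 + 0\{a,b}\{a} + b.(rec X. a.(b.X + b.0 + 0\{a,b}\{a} + b.X)) ⊢ -b-> m0, -b-> m2
  m2 = 0 ⊢ stopped
Q's transition system — 3 states:
  n0 = rec X. a.(b.X + b.0 + 0\{a,b}\{a}) ⊢ -a-> n1
  n1 = b.(rec X. a.(b.X + b.0 + 0\{a,b}\{a})) + b.0 + 0\{a,b}\{a} ⊢ -b-> n0, -b-> n2
  n2 = 0 ⊢ stopped
Partition-refinement fixed point:
  B0 = {m0, n0}
  B1 = {m1, n1}
  B2 = {m2, n2}
m0 ∈ B0, n0 ∈ B0 → same block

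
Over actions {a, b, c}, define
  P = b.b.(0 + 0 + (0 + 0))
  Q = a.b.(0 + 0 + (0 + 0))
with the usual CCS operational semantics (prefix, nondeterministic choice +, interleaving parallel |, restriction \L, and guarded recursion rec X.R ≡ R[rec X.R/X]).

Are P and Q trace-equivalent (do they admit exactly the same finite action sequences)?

P's transition system — 3 states:
  u0 = b.b.(0 + 0 + (0 + 0)) ⊢ —b→ u1
  u1 = b.(0 + 0 + (0 + 0)) ⊢ —b→ u2
  u2 = 0 + 0 + (0 + 0) ⊢ ∅
Q's transition system — 3 states:
  v0 = a.b.(0 + 0 + (0 + 0)) ⊢ —a→ v1
  v1 = b.(0 + 0 + (0 + 0)) ⊢ —b→ v2
  v2 = 0 + 0 + (0 + 0) ⊢ ∅
Executing b from P (initial set {u0}):
  after b @ step 1: {u1}
  — P admits the full trace.
Executing b from Q (initial set {v0}):
  after b @ step 1: no successor for Q

trace-distinct — witness ⟨b⟩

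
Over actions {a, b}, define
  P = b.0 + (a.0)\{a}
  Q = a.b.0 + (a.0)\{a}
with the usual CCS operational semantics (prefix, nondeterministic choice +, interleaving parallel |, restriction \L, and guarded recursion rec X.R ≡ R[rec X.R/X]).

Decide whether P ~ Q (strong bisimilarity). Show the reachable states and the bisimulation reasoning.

LTS(P): 2 reachable states
  p0 = b.0 + (a.0)\{a} ⊢ -b-> p1
  p1 = 0 ⊢ deadlocked
LTS(Q): 3 reachable states
  q0 = a.b.0 + (a.0)\{a} ⊢ -a-> q1
  q1 = b.0 ⊢ -b-> q2
  q2 = 0 ⊢ deadlocked
Bisimilarity quotient blocks:
  B0 = {p0, q1}
  B1 = {p1, q2}
  B2 = {q0}
p0 ∈ B0, q0 ∈ B2 → different blocks

not bisimilar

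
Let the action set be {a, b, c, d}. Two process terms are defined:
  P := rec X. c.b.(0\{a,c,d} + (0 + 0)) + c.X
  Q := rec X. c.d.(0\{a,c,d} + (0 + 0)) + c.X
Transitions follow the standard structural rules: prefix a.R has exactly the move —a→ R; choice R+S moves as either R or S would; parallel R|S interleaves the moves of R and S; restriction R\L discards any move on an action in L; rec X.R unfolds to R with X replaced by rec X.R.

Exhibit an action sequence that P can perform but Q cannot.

LTS(P): 3 reachable states
  m0 = rec X. c.b.(0\{a,c,d} + (0 + 0)) + c.X ⊢ =c=> m0, =c=> m1
  m1 = b.(0\{a,c,d} + (0 + 0)) ⊢ =b=> m2
  m2 = 0\{a,c,d} + (0 + 0) ⊢ ∅
LTS(Q): 3 reachable states
  n0 = rec X. c.d.(0\{a,c,d} + (0 + 0)) + c.X ⊢ =c=> n0, =c=> n1
  n1 = d.(0\{a,c,d} + (0 + 0)) ⊢ =d=> n2
  n2 = 0\{a,c,d} + (0 + 0) ⊢ ∅
Trace ⟨cb⟩ through P, begin at {m0}:
  after c @ step 1: {m0, m1}
  after b @ step 2: {m2}
  P completes σ.
Trace ⟨cb⟩ through Q, begin at {n0}:
  after c @ step 1: {n0, n1}
  after b @ step 2: ∅  — Q cannot continue

cb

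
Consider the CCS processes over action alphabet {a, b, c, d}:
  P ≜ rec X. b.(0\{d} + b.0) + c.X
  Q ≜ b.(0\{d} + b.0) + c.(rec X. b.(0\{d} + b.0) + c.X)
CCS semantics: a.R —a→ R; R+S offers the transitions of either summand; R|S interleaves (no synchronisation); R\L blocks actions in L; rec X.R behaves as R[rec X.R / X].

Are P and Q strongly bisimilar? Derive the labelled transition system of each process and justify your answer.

P's transition system — 3 states:
  p0 = rec X. b.(0\{d} + b.0) + c.X :: ··b··> p1, ··c··> p0
  p1 = 0\{d} + b.0 :: ··b··> p2
  p2 = 0 :: stopped
Q's transition system — 4 states:
  q0 = b.(0\{d} + b.0) + c.(rec X. b.(0\{d} + b.0) + c.X) :: ··b··> q1, ··c··> q2
  q1 = 0\{d} + b.0 :: ··b··> q3
  q2 = rec X. b.(0\{d} + b.0) + c.X :: ··b··> q1, ··c··> q2
  q3 = 0 :: stopped
Coarsest stable partition (strong bisimilarity classes):
  B0 = {p0, q0, q2}
  B1 = {p1, q1}
  B2 = {p2, q3}
p0 ∈ B0, q0 ∈ B0 → same block

YES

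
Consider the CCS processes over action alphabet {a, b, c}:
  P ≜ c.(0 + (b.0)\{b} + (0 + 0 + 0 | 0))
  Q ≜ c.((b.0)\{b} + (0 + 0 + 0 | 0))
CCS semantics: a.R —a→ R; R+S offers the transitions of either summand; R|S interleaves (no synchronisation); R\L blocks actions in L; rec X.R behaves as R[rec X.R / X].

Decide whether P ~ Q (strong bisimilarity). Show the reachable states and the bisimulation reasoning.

P's transition system — 2 states:
  u0 = c.(0 + (b.0)\{b} + (0 + 0 + 0 | 0)) :: ··c··> u1
  u1 = 0 + (b.0)\{b} + (0 + 0 + 0 | 0) :: ∅
Q's transition system — 2 states:
  v0 = c.((b.0)\{b} + (0 + 0 + 0 | 0)) :: ··c··> v1
  v1 = (b.0)\{b} + (0 + 0 + 0 | 0) :: ∅
Bisimilarity quotient blocks:
  B0 = {u0, v0}
  B1 = {u1, v1}
u0 ∈ B0, v0 ∈ B0 → same block

P ~ Q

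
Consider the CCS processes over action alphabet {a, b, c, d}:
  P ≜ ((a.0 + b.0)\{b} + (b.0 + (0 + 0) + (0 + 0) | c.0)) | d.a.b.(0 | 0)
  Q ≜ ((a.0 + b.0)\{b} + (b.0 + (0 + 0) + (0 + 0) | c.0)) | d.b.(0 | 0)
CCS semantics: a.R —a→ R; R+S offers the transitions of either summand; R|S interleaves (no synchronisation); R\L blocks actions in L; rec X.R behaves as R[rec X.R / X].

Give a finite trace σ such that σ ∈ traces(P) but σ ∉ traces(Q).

ada

P's transition system — 16 states:
  u0 = ((a.0 + b.0)\{b} + (b.0 + (0 + 0) + (0 + 0) | c.0)) | d.a.b.(0 | 0) ⊢ =a=> u1, =b=> u2, =c=> u3, =d=> u4
  u1 = 0\{b} | d.a.b.(0 | 0) ⊢ =d=> u5
  u2 = 0 | d.a.b.(0 | 0) ⊢ =d=> u6
  u3 = (0 + 0) | 0 | d.a.b.(0 | 0) ⊢ =d=> u7
  u4 = ((a.0 + b.0)\{b} + (b.0 + (0 + 0) + (0 + 0) | c.0)) | a.b.(0 | 0) ⊢ =a=> u5, =a=> u8, =b=> u6, =c=> u7
  u5 = 0\{b} | a.b.(0 | 0) ⊢ =a=> u9
  u6 = 0 | a.b.(0 | 0) ⊢ =a=> u10
  u7 = (0 + 0) | 0 | a.b.(0 | 0) ⊢ =a=> u11
  u8 = ((a.0 + b.0)\{b} + (b.0 + (0 + 0) + (0 + 0) | c.0)) | b.(0 | 0) ⊢ =a=> u9, =b=> u10, =b=> u12, =c=> u11
  u9 = 0\{b} | b.(0 | 0) ⊢ =b=> u13
  u10 = 0 | b.(0 | 0) ⊢ =b=> u14
  u11 = (0 + 0) | 0 | b.(0 | 0) ⊢ =b=> u15
  u12 = ((a.0 + b.0)\{b} + (b.0 + (0 + 0) + (0 + 0) | c.0)) | (0 | 0) ⊢ =a=> u13, =b=> u14, =c=> u15
  u13 = 0\{b} | (0 | 0) ⊢ deadlocked
  u14 = 0 | (0 | 0) ⊢ deadlocked
  u15 = (0 + 0) | 0 | (0 | 0) ⊢ deadlocked
Q's transition system — 12 states:
  v0 = ((a.0 + b.0)\{b} + (b.0 + (0 + 0) + (0 + 0) | c.0)) | d.b.(0 | 0) ⊢ =a=> v1, =b=> v2, =c=> v3, =d=> v4
  v1 = 0\{b} | d.b.(0 | 0) ⊢ =d=> v5
  v2 = 0 | d.b.(0 | 0) ⊢ =d=> v6
  v3 = (0 + 0) | 0 | d.b.(0 | 0) ⊢ =d=> v7
  v4 = ((a.0 + b.0)\{b} + (b.0 + (0 + 0) + (0 + 0) | c.0)) | b.(0 | 0) ⊢ =a=> v5, =b=> v6, =b=> v8, =c=> v7
  v5 = 0\{b} | b.(0 | 0) ⊢ =b=> v9
  v6 = 0 | b.(0 | 0) ⊢ =b=> v10
  v7 = (0 + 0) | 0 | b.(0 | 0) ⊢ =b=> v11
  v8 = ((a.0 + b.0)\{b} + (b.0 + (0 + 0) + (0 + 0) | c.0)) | (0 | 0) ⊢ =a=> v9, =b=> v10, =c=> v11
  v9 = 0\{b} | (0 | 0) ⊢ deadlocked
  v10 = 0 | (0 | 0) ⊢ deadlocked
  v11 = (0 + 0) | 0 | (0 | 0) ⊢ deadlocked
Trace ⟨ada⟩ through P, begin at {u0}:
  [1] a ⇒ {u1}
  [2] d ⇒ {u5}
  [3] a ⇒ {u9}
  ✓ P
Trace ⟨ada⟩ through Q, begin at {v0}:
  [1] a ⇒ {v1}
  [2] d ⇒ {v5}
  [3] a ⇒ ∅  — Q cannot continue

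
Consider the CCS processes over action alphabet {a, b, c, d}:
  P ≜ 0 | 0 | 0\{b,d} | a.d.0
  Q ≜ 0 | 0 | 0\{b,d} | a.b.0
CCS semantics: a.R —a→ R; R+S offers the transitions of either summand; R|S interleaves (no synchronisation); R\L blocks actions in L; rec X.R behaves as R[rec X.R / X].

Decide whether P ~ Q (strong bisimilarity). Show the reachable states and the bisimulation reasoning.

LTS(P): 3 reachable states
  u0 = 0 | 0 | 0\{b,d} | a.d.0 ⊢ -a-> u1
  u1 = 0 | 0 | 0\{b,d} | d.0 ⊢ -d-> u2
  u2 = 0 | 0 | 0\{b,d} | 0 ⊢ deadlocked
LTS(Q): 3 reachable states
  v0 = 0 | 0 | 0\{b,d} | a.b.0 ⊢ -a-> v1
  v1 = 0 | 0 | 0\{b,d} | b.0 ⊢ -b-> v2
  v2 = 0 | 0 | 0\{b,d} | 0 ⊢ deadlocked
Partition-refinement fixed point:
  B0 = {u0}
  B1 = {u1}
  B2 = {u2, v2}
  B3 = {v0}
  B4 = {v1}
u0 ∈ B0, v0 ∈ B3 → different blocks

not bisimilar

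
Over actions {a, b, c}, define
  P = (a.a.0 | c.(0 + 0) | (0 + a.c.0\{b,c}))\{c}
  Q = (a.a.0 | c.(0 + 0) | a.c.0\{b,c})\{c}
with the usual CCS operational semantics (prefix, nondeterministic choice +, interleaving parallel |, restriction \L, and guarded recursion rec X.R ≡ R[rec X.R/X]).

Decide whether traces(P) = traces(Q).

LTS(P): 6 reachable states
  u0 = (a.a.0 | c.(0 + 0) | (0 + a.c.0\{b,c}))\{c} has moves ··a··> u1, ··a··> u2
  u1 = (a.0 | c.(0 + 0) | (0 + a.c.0\{b,c}))\{c} has moves ··a··> u3, ··a··> u4
  u2 = (a.a.0 | c.(0 + 0) | c.0\{b,c})\{c} has moves ··a··> u4
  u3 = (0 | c.(0 + 0) | (0 + a.c.0\{b,c}))\{c} has moves ··a··> u5
  u4 = (a.0 | c.(0 + 0) | c.0\{b,c})\{c} has moves ··a··> u5
  u5 = (0 | c.(0 + 0) | c.0\{b,c})\{c} has moves (no moves)
LTS(Q): 6 reachable states
  v0 = (a.a.0 | c.(0 + 0) | a.c.0\{b,c})\{c} has moves ··a··> v1, ··a··> v2
  v1 = (a.0 | c.(0 + 0) | a.c.0\{b,c})\{c} has moves ··a··> v3, ··a··> v4
  v2 = (a.a.0 | c.(0 + 0) | c.0\{b,c})\{c} has moves ··a··> v4
  v3 = (0 | c.(0 + 0) | a.c.0\{b,c})\{c} has moves ··a··> v5
  v4 = (a.0 | c.(0 + 0) | c.0\{b,c})\{c} has moves ··a··> v5
  v5 = (0 | c.(0 + 0) | c.0\{b,c})\{c} has moves (no moves)
Coarsest stable partition (strong bisimilarity classes):
  B0 = {u0, v0}
  B1 = {u1, u2, v1, v2}
  B2 = {u3, u4, v3, v4}
  B3 = {u5, v5}
u0 ∈ B0, v0 ∈ B0 → same block
Bisimilar ⇒ trace-equivalent.

trace-equivalent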